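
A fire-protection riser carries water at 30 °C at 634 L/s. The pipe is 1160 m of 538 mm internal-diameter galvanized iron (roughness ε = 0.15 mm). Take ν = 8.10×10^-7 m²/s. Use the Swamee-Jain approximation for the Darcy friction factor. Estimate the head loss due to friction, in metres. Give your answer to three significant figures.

h_f ≈ 13.0 m

V = 4Q/(πD²) = 4·0.634/(π·0.538²) = 2.789 m/s
Re = VD/ν = 2.789·0.538/8.10×10^-7 = 1.85×10^6 → turbulent
ε/D = 0.15/538 = 2.79×10^-4
Swamee-Jain: f = 0.01522
h_f = f(L/D)V²/(2g) = 0.01522·(1160/0.538)·2.789²/(2·9.81) = 13.01 m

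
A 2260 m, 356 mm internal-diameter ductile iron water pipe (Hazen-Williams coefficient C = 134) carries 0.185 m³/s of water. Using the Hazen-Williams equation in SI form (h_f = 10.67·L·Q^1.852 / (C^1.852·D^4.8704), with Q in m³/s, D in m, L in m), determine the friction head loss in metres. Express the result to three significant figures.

h_f = 10.67·2260·0.185^1.852 / (134^1.852·0.356^4.8704) = 18.63 m

h_f ≈ 18.6 m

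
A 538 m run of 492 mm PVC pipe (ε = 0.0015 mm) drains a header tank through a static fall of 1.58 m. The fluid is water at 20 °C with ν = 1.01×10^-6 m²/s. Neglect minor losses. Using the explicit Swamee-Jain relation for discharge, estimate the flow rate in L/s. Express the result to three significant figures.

Q ≈ 288 L/s

Swamee-Jain (Type II): Q = -0.965·√(gD⁵h_f/L)·ln[ε/(3.7D) + √(3.17ν²L/(gD³h_f))]
√(gD⁵h_f/L) = √(9.81·0.492⁵·1.58/538) = 0.02882
ε/(3.7D) = 8.24×10^-7; √(3.17ν²L/(gD³h_f)) = 3.07×10^-5
Q = -0.965·0.02882·ln(3.152×10^-5) = 0.2883 m³/s
Check: V = 1.52 m/s, Re = 7.39×10^5, f = 0.01229, h_f = 1.57 m ≈ 1.58 m ✓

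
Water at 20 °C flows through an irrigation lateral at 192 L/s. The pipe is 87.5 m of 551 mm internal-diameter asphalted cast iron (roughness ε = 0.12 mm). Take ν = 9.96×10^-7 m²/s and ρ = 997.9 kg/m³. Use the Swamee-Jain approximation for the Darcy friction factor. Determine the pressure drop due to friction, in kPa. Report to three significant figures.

V = 4Q/(πD²) = 4·0.192/(π·0.551²) = 0.8052 m/s
Re = VD/ν = 0.8052·0.551/9.96×10^-7 = 4.45×10^5 → turbulent
ε/D = 0.12/551 = 2.18×10^-4
Swamee-Jain: f = 0.01583
h_f = f(L/D)V²/(2g) = 0.01583·(87.5/0.551)·0.8052²/(2·9.81) = 0.08307 m
Δp = ρg·h_f = 997.9·9.81·0.08307 = 0.8132 kPa

Δp ≈ 0.813 kPa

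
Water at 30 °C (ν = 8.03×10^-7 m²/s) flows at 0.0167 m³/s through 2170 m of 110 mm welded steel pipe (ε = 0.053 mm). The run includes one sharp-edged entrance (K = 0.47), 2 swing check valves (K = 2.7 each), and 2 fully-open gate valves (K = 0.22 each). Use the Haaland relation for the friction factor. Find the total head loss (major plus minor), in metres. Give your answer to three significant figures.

H_L ≈ 57.7 m

V = 4Q/(πD²) = 1.757 m/s; V²/2g = 0.1574 m
Re = 2.41×10^5, ε/D = 4.82×10^-4 → f = 0.01826 (Haaland)
Major: h_f = f(L/D)·V²/2g = 0.01826·19727·0.1574 = 56.69 m
Minor: ΣK = 6.31; h_m = ΣK·V²/2g = 0.9931 m
Total H_L = 56.69 + 0.9931 = 57.68 m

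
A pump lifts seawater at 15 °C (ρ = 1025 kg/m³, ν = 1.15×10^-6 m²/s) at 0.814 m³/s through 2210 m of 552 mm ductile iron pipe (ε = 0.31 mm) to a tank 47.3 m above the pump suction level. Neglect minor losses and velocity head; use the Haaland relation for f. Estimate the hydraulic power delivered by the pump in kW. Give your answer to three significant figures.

P_hyd ≈ 724 kW

V = 4Q/(πD²) = 3.401 m/s; Re = 1.63×10^6; ε/D = 5.62×10^-4; f = 0.01743
h_f = f(L/D)V²/2g = 41.15 m
Total head H = z + h_f = 47.3 + 41.15 = 88.45 m
P_hyd = ρgQH = 1025·9.81·0.814·88.45 = 723.9 kW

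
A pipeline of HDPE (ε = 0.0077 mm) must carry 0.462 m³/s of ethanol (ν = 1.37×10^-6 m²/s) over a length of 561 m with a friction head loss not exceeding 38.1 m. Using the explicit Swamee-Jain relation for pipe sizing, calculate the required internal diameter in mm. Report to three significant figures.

D ≈ 316 mm

Swamee-Jain (Type III): D = 0.66·[ε^1.25·(LQ²/(gh_f))^4.75 + ν·Q^9.4·(L/(gh_f))^5.2]^0.04
LQ²/(gh_f) = 0.3204; L/(gh_f) = 1.501
Term 1 = ε^1.25·(…)^4.75 = 1.82×10^-9; Term 2 = ν·Q^9.4·(…)^5.2 = 7.97×10^-9
D = 0.66·(1.82×10^-9 + 7.97×10^-9)^0.04 = 0.3156 m = 316 mm
Check: V = 5.90 m/s, Re = 1.36×10^6, f = 0.01171, h_f = 37.0 m ≈ 38.1 m ✓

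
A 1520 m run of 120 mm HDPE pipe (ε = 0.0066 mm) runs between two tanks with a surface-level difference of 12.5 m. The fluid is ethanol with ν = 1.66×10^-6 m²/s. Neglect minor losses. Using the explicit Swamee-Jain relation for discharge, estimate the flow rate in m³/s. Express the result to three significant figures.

Swamee-Jain (Type II): Q = -0.965·√(gD⁵h_f/L)·ln[ε/(3.7D) + √(3.17ν²L/(gD³h_f))]
√(gD⁵h_f/L) = √(9.81·0.120⁵·12.5/1520) = 0.001417
ε/(3.7D) = 1.49×10^-5; √(3.17ν²L/(gD³h_f)) = 2.50×10^-4
Q = -0.965·0.001417·ln(2.652×10^-4) = 0.01126 m³/s
Check: V = 0.996 m/s, Re = 7.20×10^4, f = 0.01943, h_f = 12.4 m ≈ 12.5 m ✓

Q ≈ 0.0113 m³/s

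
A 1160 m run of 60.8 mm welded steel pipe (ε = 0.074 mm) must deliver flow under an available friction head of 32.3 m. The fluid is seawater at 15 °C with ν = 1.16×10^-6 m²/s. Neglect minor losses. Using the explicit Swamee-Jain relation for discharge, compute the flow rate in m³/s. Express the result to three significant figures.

Q ≈ 0.00342 m³/s

Swamee-Jain (Type II): Q = -0.965·√(gD⁵h_f/L)·ln[ε/(3.7D) + √(3.17ν²L/(gD³h_f))]
√(gD⁵h_f/L) = √(9.81·0.0608⁵·32.3/1160) = 4.764×10^-4
ε/(3.7D) = 3.29×10^-4; √(3.17ν²L/(gD³h_f)) = 2.64×10^-4
Q = -0.965·4.764×10^-4·ln(5.925×10^-4) = 0.003416 m³/s
Check: V = 1.18 m/s, Re = 6.17×10^4, f = 0.02419, h_f = 32.6 m ≈ 32.3 m ✓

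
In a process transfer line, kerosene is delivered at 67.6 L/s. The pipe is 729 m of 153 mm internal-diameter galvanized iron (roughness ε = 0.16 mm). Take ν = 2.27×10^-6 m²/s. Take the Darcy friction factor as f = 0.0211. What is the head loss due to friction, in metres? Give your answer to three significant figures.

V = 4Q/(πD²) = 4·0.0676/(π·0.153²) = 3.677 m/s
h_f = f(L/D)V²/(2g) = 0.02110·(729/0.153)·3.677²/(2·9.81) = 69.27 m

h_f ≈ 69.3 m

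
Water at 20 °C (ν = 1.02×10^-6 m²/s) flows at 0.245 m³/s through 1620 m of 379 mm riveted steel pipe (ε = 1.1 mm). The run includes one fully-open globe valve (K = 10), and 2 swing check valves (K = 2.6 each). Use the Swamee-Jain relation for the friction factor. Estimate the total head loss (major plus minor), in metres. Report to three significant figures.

V = 4Q/(πD²) = 2.172 m/s; V²/2g = 0.2404 m
Re = 8.07×10^5, ε/D = 0.00290 → f = 0.02618 (Swamee-Jain)
Major: h_f = f(L/D)·V²/2g = 0.02618·4274·0.2404 = 26.90 m
Minor: ΣK = 15.2; h_m = ΣK·V²/2g = 3.654 m
Total H_L = 26.90 + 3.654 = 30.55 m

H_L ≈ 30.6 m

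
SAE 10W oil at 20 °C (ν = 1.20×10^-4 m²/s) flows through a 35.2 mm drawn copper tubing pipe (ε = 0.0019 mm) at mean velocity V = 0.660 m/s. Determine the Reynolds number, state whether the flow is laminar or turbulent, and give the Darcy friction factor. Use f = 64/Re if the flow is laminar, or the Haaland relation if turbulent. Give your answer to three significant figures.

Re ≈ 194; laminar; f = 64/Re ≈ 0.331

Re = VD/ν = 0.6600·0.0352/1.20×10^-4 = 194
Re < 2300 → laminar → f = 64/Re = 0.3306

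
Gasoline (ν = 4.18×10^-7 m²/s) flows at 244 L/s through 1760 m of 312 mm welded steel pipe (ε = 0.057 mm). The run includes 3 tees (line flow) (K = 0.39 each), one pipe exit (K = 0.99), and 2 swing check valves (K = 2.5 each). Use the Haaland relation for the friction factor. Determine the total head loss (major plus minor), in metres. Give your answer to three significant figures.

H_L ≈ 44.5 m

V = 4Q/(πD²) = 3.191 m/s; V²/2g = 0.5191 m
Re = 2.38×10^6, ε/D = 1.83×10^-4 → f = 0.01391 (Haaland)
Major: h_f = f(L/D)·V²/2g = 0.01391·5641·0.5191 = 40.74 m
Minor: ΣK = 7.16; h_m = ΣK·V²/2g = 3.717 m
Total H_L = 40.74 + 3.717 = 44.45 m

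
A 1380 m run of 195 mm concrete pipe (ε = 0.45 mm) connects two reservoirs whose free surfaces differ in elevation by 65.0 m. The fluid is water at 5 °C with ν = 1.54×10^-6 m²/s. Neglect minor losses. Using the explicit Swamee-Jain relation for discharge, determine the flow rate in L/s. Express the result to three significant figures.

Swamee-Jain (Type II): Q = -0.965·√(gD⁵h_f/L)·ln[ε/(3.7D) + √(3.17ν²L/(gD³h_f))]
√(gD⁵h_f/L) = √(9.81·0.195⁵·65.0/1380) = 0.01141
ε/(3.7D) = 6.24×10^-4; √(3.17ν²L/(gD³h_f)) = 4.68×10^-5
Q = -0.965·0.01141·ln(6.705×10^-4) = 0.08049 m³/s
Check: V = 2.70 m/s, Re = 3.41×10^5, f = 0.02496, h_f = 65.4 m ≈ 65.0 m ✓

Q ≈ 80.5 L/s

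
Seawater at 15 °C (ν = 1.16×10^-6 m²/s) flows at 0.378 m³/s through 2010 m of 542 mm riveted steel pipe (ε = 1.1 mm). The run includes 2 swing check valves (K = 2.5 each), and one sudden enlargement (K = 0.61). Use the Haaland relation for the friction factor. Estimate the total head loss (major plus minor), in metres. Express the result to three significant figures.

H_L ≈ 12.8 m

V = 4Q/(πD²) = 1.638 m/s; V²/2g = 0.1368 m
Re = 7.65×10^5, ε/D = 0.00203 → f = 0.02377 (Haaland)
Major: h_f = f(L/D)·V²/2g = 0.02377·3708·0.1368 = 12.06 m
Minor: ΣK = 5.61; h_m = ΣK·V²/2g = 0.7675 m
Total H_L = 12.06 + 0.7675 = 12.83 m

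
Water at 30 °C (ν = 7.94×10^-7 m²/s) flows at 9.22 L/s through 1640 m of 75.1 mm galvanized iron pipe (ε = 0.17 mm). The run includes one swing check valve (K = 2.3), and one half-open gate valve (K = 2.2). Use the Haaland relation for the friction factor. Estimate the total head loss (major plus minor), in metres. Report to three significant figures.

H_L ≈ 122 m

V = 4Q/(πD²) = 2.081 m/s; V²/2g = 0.2208 m
Re = 1.97×10^5, ε/D = 0.00226 → f = 0.02499 (Haaland)
Major: h_f = f(L/D)·V²/2g = 0.02499·21838·0.2208 = 120.5 m
Minor: ΣK = 4.50; h_m = ΣK·V²/2g = 0.9937 m
Total H_L = 120.5 + 0.9937 = 121.5 m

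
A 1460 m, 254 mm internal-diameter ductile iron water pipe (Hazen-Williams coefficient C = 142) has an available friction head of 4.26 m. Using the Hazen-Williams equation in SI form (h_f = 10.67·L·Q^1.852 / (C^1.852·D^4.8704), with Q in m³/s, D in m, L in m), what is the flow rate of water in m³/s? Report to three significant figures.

Q ≈ 0.0460 m³/s

Rearranging: Q = [h_f·C^1.852·D^4.8704 / (10.67·L)]^(1/1.852)
Q = [4.26·142^1.852·0.254^4.8704 / (10.67·1460)]^0.540 = 0.04605 m³/s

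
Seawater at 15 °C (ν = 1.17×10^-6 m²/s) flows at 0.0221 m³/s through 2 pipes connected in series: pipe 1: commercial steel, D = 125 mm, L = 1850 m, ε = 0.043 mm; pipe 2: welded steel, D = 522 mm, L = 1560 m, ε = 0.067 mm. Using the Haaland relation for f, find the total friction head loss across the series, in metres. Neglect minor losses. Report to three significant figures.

H ≈ 43.7 m

Pipe 1: V = 1.801 m/s, Re = 1.92×10^5, ε/D = 3.44×10^-4, f = 0.01784, h_1 = f(L/D)V²/2g = 43.65 m
Pipe 2: V = 0.1033 m/s, Re = 4.61×10^4, ε/D = 1.28×10^-4, f = 0.02145, h_2 = f(L/D)V²/2g = 0.03484 m
Series → Q common, losses add: H = Σh = 43.69 m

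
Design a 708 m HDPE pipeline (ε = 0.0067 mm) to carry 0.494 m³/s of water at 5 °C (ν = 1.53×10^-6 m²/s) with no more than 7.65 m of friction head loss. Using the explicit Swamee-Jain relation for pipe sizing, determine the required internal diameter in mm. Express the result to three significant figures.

D ≈ 474 mm

Swamee-Jain (Type III): D = 0.66·[ε^1.25·(LQ²/(gh_f))^4.75 + ν·Q^9.4·(L/(gh_f))^5.2]^0.04
LQ²/(gh_f) = 2.302; L/(gh_f) = 9.434
Term 1 = ε^1.25·(…)^4.75 = 1.79×10^-5; Term 2 = ν·Q^9.4·(…)^5.2 = 2.37×10^-4
D = 0.66·(1.79×10^-5 + 2.37×10^-4)^0.04 = 0.4740 m = 474 mm
Check: V = 2.80 m/s, Re = 8.67×10^5, f = 0.01221, h_f = 7.28 m ≈ 7.65 m ✓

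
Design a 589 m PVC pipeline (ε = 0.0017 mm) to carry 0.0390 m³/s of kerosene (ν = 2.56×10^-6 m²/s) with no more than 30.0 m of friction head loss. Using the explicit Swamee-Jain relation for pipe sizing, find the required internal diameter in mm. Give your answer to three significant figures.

Swamee-Jain (Type III): D = 0.66·[ε^1.25·(LQ²/(gh_f))^4.75 + ν·Q^9.4·(L/(gh_f))^5.2]^0.04
LQ²/(gh_f) = 0.003044; L/(gh_f) = 2.001
Term 1 = ε^1.25·(…)^4.75 = 6.83×10^-20; Term 2 = ν·Q^9.4·(…)^5.2 = 5.38×10^-18
D = 0.66·(6.83×10^-20 + 5.38×10^-18)^0.04 = 0.1346 m = 135 mm
Check: V = 2.74 m/s, Re = 1.44×10^5, f = 0.01667, h_f = 27.9 m ≈ 30.0 m ✓

D ≈ 135 mm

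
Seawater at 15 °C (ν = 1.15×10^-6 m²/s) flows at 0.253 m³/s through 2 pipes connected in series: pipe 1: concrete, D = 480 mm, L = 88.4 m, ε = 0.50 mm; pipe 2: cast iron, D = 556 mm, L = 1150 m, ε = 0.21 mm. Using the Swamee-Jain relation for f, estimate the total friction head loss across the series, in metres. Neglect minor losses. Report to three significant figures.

Pipe 1: V = 1.398 m/s, Re = 5.84×10^5, ε/D = 0.00104, f = 0.02045, h_1 = f(L/D)V²/2g = 0.3752 m
Pipe 2: V = 1.042 m/s, Re = 5.04×10^5, ε/D = 3.78×10^-4, f = 0.01695, h_2 = f(L/D)V²/2g = 1.940 m
Series → Q common, losses add: H = Σh = 2.316 m

H ≈ 2.32 m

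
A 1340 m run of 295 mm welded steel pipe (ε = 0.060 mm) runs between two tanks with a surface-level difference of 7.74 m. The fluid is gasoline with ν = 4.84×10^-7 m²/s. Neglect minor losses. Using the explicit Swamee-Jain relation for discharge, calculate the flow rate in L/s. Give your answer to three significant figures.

Swamee-Jain (Type II): Q = -0.965·√(gD⁵h_f/L)·ln[ε/(3.7D) + √(3.17ν²L/(gD³h_f))]
√(gD⁵h_f/L) = √(9.81·0.295⁵·7.74/1340) = 0.01125
ε/(3.7D) = 5.50×10^-5; √(3.17ν²L/(gD³h_f)) = 2.26×10^-5
Q = -0.965·0.01125·ln(7.756×10^-5) = 0.1028 m³/s
Check: V = 1.50 m/s, Re = 9.16×10^5, f = 0.01488, h_f = 7.79 m ≈ 7.74 m ✓

Q ≈ 103 L/s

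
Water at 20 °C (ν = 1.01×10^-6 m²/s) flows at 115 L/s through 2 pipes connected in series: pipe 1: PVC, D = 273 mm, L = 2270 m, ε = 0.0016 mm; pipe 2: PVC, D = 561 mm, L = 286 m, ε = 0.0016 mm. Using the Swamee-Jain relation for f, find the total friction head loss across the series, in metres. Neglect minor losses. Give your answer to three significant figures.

H ≈ 21.4 m

Pipe 1: V = 1.965 m/s, Re = 5.31×10^5, ε/D = 5.86×10^-6, f = 0.01305, h_1 = f(L/D)V²/2g = 21.35 m
Pipe 2: V = 0.4652 m/s, Re = 2.58×10^5, ε/D = 2.85×10^-6, f = 0.01482, h_2 = f(L/D)V²/2g = 0.08333 m
Series → Q common, losses add: H = Σh = 21.43 m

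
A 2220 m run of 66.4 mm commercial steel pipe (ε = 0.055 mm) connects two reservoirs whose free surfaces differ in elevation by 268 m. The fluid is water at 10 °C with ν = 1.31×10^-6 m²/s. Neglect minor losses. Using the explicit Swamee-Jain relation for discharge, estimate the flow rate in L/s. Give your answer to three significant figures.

Swamee-Jain (Type II): Q = -0.965·√(gD⁵h_f/L)·ln[ε/(3.7D) + √(3.17ν²L/(gD³h_f))]
√(gD⁵h_f/L) = √(9.81·0.0664⁵·268/2220) = 0.001236
ε/(3.7D) = 2.24×10^-4; √(3.17ν²L/(gD³h_f)) = 1.25×10^-4
Q = -0.965·0.001236·ln(3.491×10^-4) = 0.009497 m³/s
Check: V = 2.74 m/s, Re = 1.39×10^5, f = 0.02106, h_f = 270 m ≈ 268 m ✓

Q ≈ 9.50 L/s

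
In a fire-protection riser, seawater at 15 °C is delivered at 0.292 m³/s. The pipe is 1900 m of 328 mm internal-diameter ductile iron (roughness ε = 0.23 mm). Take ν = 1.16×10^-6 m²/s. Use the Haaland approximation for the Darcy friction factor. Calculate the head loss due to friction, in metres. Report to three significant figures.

h_f ≈ 65.0 m

V = 4Q/(πD²) = 4·0.292/(π·0.328²) = 3.456 m/s
Re = VD/ν = 3.456·0.328/1.16×10^-6 = 9.77×10^5 → turbulent
ε/D = 0.23/328 = 7.01×10^-4
Haaland: f = 0.01843
h_f = f(L/D)V²/(2g) = 0.01843·(1900/0.328)·3.456²/(2·9.81) = 64.99 m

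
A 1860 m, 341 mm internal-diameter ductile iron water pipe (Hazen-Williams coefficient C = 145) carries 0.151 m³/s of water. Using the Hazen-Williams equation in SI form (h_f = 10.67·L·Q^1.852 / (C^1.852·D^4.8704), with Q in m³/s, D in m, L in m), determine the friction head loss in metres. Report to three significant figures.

h_f ≈ 11.2 m

h_f = 10.67·1860·0.151^1.852 / (145^1.852·0.341^4.8704) = 11.22 m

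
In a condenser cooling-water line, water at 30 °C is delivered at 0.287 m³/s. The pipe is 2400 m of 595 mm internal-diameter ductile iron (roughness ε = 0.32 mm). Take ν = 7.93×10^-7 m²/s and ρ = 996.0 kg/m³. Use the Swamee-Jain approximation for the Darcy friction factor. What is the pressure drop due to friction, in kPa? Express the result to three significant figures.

Δp ≈ 37.9 kPa

V = 4Q/(πD²) = 4·0.287/(π·0.595²) = 1.032 m/s
Re = VD/ν = 1.032·0.595/7.93×10^-7 = 7.74×10^5 → turbulent
ε/D = 0.32/595 = 5.38×10^-4
Swamee-Jain: f = 0.01769
h_f = f(L/D)V²/(2g) = 0.01769·(2400/0.595)·1.032²/(2·9.81) = 3.875 m
Δp = ρg·h_f = 996.0·9.81·3.875 = 37.86 kPa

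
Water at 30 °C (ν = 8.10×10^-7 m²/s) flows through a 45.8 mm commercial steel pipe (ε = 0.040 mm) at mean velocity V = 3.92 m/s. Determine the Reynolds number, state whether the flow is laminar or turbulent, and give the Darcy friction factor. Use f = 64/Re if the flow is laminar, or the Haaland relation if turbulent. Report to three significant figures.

Re ≈ 2.22×10^5; turbulent; f ≈ 0.0203

Re = VD/ν = 3.920·0.0458/8.10×10^-7 = 2.22×10^5
Re > 4000 → turbulent; ε/D = 8.73×10^-4
Haaland: f = 0.02027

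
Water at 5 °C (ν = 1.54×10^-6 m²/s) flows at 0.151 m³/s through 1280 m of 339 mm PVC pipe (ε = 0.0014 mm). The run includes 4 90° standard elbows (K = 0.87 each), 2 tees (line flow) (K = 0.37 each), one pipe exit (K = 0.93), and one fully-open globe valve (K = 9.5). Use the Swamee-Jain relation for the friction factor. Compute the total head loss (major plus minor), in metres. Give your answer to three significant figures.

V = 4Q/(πD²) = 1.673 m/s; V²/2g = 0.1427 m
Re = 3.68×10^5, ε/D = 4.13×10^-6 → f = 0.01389 (Swamee-Jain)
Major: h_f = f(L/D)·V²/2g = 0.01389·3776·0.1427 = 7.483 m
Minor: ΣK = 14.7; h_m = ΣK·V²/2g = 2.090 m
Total H_L = 7.483 + 2.090 = 9.573 m

H_L ≈ 9.57 m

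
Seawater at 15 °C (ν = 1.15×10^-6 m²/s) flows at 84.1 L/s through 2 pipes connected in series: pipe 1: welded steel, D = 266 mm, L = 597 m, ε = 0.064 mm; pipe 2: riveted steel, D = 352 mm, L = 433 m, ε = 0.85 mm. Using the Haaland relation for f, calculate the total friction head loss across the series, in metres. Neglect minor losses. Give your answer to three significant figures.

H ≈ 5.41 m

Pipe 1: V = 1.513 m/s, Re = 3.50×10^5, ε/D = 2.41×10^-4, f = 0.01613, h_1 = f(L/D)V²/2g = 4.226 m
Pipe 2: V = 0.8642 m/s, Re = 2.65×10^5, ε/D = 0.00241, f = 0.02522, h_2 = f(L/D)V²/2g = 1.181 m
Series → Q common, losses add: H = Σh = 5.407 m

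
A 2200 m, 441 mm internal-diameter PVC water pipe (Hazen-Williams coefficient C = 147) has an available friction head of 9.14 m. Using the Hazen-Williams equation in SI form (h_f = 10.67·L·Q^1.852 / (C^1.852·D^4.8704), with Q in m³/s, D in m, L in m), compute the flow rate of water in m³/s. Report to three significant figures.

Q ≈ 0.246 m³/s

Rearranging: Q = [h_f·C^1.852·D^4.8704 / (10.67·L)]^(1/1.852)
Q = [9.14·147^1.852·0.441^4.8704 / (10.67·2200)]^0.540 = 0.2462 m³/s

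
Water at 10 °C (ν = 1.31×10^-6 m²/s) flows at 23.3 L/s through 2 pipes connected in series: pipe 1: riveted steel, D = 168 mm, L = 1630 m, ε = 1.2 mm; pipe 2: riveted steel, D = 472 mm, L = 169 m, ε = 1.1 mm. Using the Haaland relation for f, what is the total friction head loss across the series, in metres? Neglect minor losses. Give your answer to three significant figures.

Pipe 1: V = 1.051 m/s, Re = 1.35×10^5, ε/D = 0.00714, f = 0.03451, h_1 = f(L/D)V²/2g = 18.85 m
Pipe 2: V = 0.1332 m/s, Re = 4.80×10^4, ε/D = 0.00233, f = 0.02713, h_2 = f(L/D)V²/2g = 0.008780 m
Series → Q common, losses add: H = Σh = 18.86 m

H ≈ 18.9 m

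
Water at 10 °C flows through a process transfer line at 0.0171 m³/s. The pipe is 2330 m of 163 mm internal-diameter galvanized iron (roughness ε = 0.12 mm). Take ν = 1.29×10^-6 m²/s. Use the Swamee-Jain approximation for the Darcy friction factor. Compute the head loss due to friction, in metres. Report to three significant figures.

V = 4Q/(πD²) = 4·0.0171/(π·0.163²) = 0.8195 m/s
Re = VD/ν = 0.8195·0.163/1.29×10^-6 = 1.04×10^5 → turbulent
ε/D = 0.12/163 = 7.36×10^-4
Swamee-Jain: f = 0.02130
h_f = f(L/D)V²/(2g) = 0.02130·(2330/0.163)·0.8195²/(2·9.81) = 10.42 m

h_f ≈ 10.4 m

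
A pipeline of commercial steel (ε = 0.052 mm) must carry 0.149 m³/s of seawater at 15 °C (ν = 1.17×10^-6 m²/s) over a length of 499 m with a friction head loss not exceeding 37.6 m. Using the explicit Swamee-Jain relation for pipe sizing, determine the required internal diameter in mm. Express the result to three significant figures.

D ≈ 210 mm

Swamee-Jain (Type III): D = 0.66·[ε^1.25·(LQ²/(gh_f))^4.75 + ν·Q^9.4·(L/(gh_f))^5.2]^0.04
LQ²/(gh_f) = 0.03003; L/(gh_f) = 1.353
Term 1 = ε^1.25·(…)^4.75 = 2.59×10^-13; Term 2 = ν·Q^9.4·(…)^5.2 = 9.52×10^-14
D = 0.66·(2.59×10^-13 + 9.52×10^-14)^0.04 = 0.2097 m = 210 mm
Check: V = 4.32 m/s, Re = 7.73×10^5, f = 0.01548, h_f = 35.0 m ≈ 37.6 m ✓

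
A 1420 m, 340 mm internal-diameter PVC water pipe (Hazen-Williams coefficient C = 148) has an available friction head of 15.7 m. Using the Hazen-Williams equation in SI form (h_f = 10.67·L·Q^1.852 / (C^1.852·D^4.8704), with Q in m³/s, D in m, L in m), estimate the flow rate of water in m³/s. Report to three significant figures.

Q ≈ 0.212 m³/s

Rearranging: Q = [h_f·C^1.852·D^4.8704 / (10.67·L)]^(1/1.852)
Q = [15.7·148^1.852·0.340^4.8704 / (10.67·1420)]^0.540 = 0.2121 m³/s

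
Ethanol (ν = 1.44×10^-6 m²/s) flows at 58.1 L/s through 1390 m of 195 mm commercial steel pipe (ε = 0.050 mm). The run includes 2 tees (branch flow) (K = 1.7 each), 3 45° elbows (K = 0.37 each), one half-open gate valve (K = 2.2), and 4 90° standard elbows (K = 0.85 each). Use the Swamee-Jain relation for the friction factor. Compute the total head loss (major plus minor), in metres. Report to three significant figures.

V = 4Q/(πD²) = 1.945 m/s; V²/2g = 0.1929 m
Re = 2.63×10^5, ε/D = 2.56×10^-4 → f = 0.01697 (Swamee-Jain)
Major: h_f = f(L/D)·V²/2g = 0.01697·7128·0.1929 = 23.34 m
Minor: ΣK = 10.1; h_m = ΣK·V²/2g = 1.950 m
Total H_L = 23.34 + 1.950 = 25.29 m

H_L ≈ 25.3 m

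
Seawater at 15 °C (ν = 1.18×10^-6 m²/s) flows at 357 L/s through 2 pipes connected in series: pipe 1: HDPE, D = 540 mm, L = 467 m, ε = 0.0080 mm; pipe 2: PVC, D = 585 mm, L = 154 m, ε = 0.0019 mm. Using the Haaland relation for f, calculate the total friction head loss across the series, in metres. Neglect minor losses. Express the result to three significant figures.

H ≈ 1.63 m

Pipe 1: V = 1.559 m/s, Re = 7.13×10^5, ε/D = 1.48×10^-5, f = 0.01249, h_1 = f(L/D)V²/2g = 1.338 m
Pipe 2: V = 1.328 m/s, Re = 6.58×10^5, ε/D = 3.25×10^-6, f = 0.01249, h_2 = f(L/D)V²/2g = 0.2955 m
Series → Q common, losses add: H = Σh = 1.633 m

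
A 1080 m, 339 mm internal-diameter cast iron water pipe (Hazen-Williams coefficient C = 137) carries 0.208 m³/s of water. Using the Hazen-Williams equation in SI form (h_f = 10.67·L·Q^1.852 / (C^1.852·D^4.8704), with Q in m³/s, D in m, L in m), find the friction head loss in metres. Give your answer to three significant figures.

h_f = 10.67·1080·0.208^1.852 / (137^1.852·0.339^4.8704) = 13.48 m

h_f ≈ 13.5 m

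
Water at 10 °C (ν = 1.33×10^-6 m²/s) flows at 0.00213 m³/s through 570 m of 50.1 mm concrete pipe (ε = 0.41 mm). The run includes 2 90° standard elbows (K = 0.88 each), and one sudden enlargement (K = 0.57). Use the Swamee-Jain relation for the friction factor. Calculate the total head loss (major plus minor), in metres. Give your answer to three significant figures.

H_L ≈ 25.5 m

V = 4Q/(πD²) = 1.080 m/s; V²/2g = 0.05950 m
Re = 4.07×10^4, ε/D = 0.00818 → f = 0.03751 (Swamee-Jain)
Major: h_f = f(L/D)·V²/2g = 0.03751·11377·0.05950 = 25.39 m
Minor: ΣK = 2.33; h_m = ΣK·V²/2g = 0.1386 m
Total H_L = 25.39 + 0.1386 = 25.53 m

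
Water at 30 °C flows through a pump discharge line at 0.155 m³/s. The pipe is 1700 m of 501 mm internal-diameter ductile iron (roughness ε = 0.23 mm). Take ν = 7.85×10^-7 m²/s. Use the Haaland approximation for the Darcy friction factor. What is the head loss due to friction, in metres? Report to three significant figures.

V = 4Q/(πD²) = 4·0.155/(π·0.501²) = 0.7863 m/s
Re = VD/ν = 0.7863·0.501/7.85×10^-7 = 5.02×10^5 → turbulent
ε/D = 0.23/501 = 4.59×10^-4
Haaland: f = 0.01731
h_f = f(L/D)V²/(2g) = 0.01731·(1700/0.501)·0.7863²/(2·9.81) = 1.851 m

h_f ≈ 1.85 m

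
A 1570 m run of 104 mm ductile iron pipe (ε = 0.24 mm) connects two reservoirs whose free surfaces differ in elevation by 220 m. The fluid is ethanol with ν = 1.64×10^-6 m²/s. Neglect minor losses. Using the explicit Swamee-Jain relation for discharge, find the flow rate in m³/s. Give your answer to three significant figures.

Q ≈ 0.0287 m³/s

Swamee-Jain (Type II): Q = -0.965·√(gD⁵h_f/L)·ln[ε/(3.7D) + √(3.17ν²L/(gD³h_f))]
√(gD⁵h_f/L) = √(9.81·0.104⁵·220/1570) = 0.004090
ε/(3.7D) = 6.24×10^-4; √(3.17ν²L/(gD³h_f)) = 7.43×10^-5
Q = -0.965·0.004090·ln(6.980×10^-4) = 0.02868 m³/s
Check: V = 3.38 m/s, Re = 2.14×10^5, f = 0.02527, h_f = 222 m ≈ 220 m ✓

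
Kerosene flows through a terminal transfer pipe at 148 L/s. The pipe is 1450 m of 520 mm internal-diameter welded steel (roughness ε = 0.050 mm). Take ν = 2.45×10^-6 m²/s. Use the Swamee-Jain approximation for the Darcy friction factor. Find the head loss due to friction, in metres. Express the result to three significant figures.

h_f ≈ 1.19 m

V = 4Q/(πD²) = 4·0.148/(π·0.520²) = 0.6969 m/s
Re = VD/ν = 0.6969·0.520/2.45×10^-6 = 1.48×10^5 → turbulent
ε/D = 0.050/520 = 9.62×10^-5
Swamee-Jain: f = 0.01719
h_f = f(L/D)V²/(2g) = 0.01719·(1450/0.520)·0.6969²/(2·9.81) = 1.186 m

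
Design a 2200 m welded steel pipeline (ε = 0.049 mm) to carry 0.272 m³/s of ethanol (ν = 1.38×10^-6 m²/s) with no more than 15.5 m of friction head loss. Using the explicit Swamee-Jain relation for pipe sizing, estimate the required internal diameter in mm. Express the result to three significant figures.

D ≈ 421 mm

Swamee-Jain (Type III): D = 0.66·[ε^1.25·(LQ²/(gh_f))^4.75 + ν·Q^9.4·(L/(gh_f))^5.2]^0.04
LQ²/(gh_f) = 1.070; L/(gh_f) = 14.47
Term 1 = ε^1.25·(…)^4.75 = 5.66×10^-6; Term 2 = ν·Q^9.4·(…)^5.2 = 7.23×10^-6
D = 0.66·(5.66×10^-6 + 7.23×10^-6)^0.04 = 0.4207 m = 421 mm
Check: V = 1.96 m/s, Re = 5.97×10^5, f = 0.01439, h_f = 14.7 m ≈ 15.5 m ✓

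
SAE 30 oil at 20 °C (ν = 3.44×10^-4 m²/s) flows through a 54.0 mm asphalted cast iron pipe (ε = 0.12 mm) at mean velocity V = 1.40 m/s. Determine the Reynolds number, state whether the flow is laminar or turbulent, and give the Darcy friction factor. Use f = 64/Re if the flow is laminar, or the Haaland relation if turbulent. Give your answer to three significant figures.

Re ≈ 220; laminar; f = 64/Re ≈ 0.291

Re = VD/ν = 1.400·0.0540/3.44×10^-4 = 220
Re < 2300 → laminar → f = 64/Re = 0.2912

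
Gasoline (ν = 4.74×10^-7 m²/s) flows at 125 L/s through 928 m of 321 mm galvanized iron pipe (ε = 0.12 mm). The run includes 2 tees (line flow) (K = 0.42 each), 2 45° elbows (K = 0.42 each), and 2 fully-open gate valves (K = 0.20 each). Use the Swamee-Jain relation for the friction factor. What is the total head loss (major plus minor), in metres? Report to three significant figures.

H_L ≈ 6.00 m

V = 4Q/(πD²) = 1.545 m/s; V²/2g = 0.1216 m
Re = 1.05×10^6, ε/D = 3.74×10^-4 → f = 0.01635 (Swamee-Jain)
Major: h_f = f(L/D)·V²/2g = 0.01635·2891·0.1216 = 5.748 m
Minor: ΣK = 2.08; h_m = ΣK·V²/2g = 0.2529 m
Total H_L = 5.748 + 0.2529 = 6.001 m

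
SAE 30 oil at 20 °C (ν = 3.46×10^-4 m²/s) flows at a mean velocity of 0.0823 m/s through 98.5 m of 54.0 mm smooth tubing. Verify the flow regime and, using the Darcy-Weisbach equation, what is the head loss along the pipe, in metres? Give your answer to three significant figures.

h_f ≈ 3.14 m

Re = VD/ν = 0.0823·0.05400/3.46×10^-4 = 12.8 → laminar (Re < 2300)
f = 64/Re = 4.983
h_f = f(L/D)V²/(2g) = 4.983·(98.5/0.05400)·0.0823²/(2·9.81) = 3.138 m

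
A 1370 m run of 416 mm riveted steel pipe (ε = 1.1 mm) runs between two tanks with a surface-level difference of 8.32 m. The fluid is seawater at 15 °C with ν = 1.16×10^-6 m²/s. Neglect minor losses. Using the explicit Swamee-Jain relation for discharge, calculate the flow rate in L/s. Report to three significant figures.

Q ≈ 189 L/s

Swamee-Jain (Type II): Q = -0.965·√(gD⁵h_f/L)·ln[ε/(3.7D) + √(3.17ν²L/(gD³h_f))]
√(gD⁵h_f/L) = √(9.81·0.416⁵·8.32/1370) = 0.02724
ε/(3.7D) = 7.15×10^-4; √(3.17ν²L/(gD³h_f)) = 3.15×10^-5
Q = -0.965·0.02724·ln(7.462×10^-4) = 0.1893 m³/s
Check: V = 1.39 m/s, Re = 4.99×10^5, f = 0.02567, h_f = 8.36 m ≈ 8.32 m ✓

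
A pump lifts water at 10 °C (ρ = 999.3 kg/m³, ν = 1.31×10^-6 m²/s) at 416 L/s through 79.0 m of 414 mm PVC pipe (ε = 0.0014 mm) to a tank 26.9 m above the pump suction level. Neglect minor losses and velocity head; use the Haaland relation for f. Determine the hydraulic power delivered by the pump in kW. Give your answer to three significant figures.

P_hyd ≈ 114 kW

V = 4Q/(πD²) = 3.090 m/s; Re = 9.77×10^5; ε/D = 3.38×10^-6; f = 0.01169
h_f = f(L/D)V²/2g = 1.086 m
Total head H = z + h_f = 26.9 + 1.086 = 27.99 m
P_hyd = ρgQH = 999.3·9.81·0.416·27.99 = 114.1 kW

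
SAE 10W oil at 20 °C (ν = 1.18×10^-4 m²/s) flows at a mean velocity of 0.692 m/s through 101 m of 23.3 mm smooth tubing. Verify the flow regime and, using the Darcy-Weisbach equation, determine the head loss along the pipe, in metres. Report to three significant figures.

h_f ≈ 49.6 m

Re = VD/ν = 0.692·0.02330/1.18×10^-4 = 137 → laminar (Re < 2300)
f = 64/Re = 0.4684
h_f = f(L/D)V²/(2g) = 0.4684·(101/0.02330)·0.692²/(2·9.81) = 49.55 m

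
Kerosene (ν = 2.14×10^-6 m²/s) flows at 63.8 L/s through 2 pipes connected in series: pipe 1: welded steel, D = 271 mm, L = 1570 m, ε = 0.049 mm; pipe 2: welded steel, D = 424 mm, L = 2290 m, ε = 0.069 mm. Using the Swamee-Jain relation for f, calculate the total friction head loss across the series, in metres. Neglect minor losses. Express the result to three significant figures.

H ≈ 7.54 m

Pipe 1: V = 1.106 m/s, Re = 1.40×10^5, ε/D = 1.81×10^-4, f = 0.01789, h_1 = f(L/D)V²/2g = 6.464 m
Pipe 2: V = 0.4519 m/s, Re = 8.95×10^4, ε/D = 1.63×10^-4, f = 0.01917, h_2 = f(L/D)V²/2g = 1.077 m
Series → Q common, losses add: H = Σh = 7.542 m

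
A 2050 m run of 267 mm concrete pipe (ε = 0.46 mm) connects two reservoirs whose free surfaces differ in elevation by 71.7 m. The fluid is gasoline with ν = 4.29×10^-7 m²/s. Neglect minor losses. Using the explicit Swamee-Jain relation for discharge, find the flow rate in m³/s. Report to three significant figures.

Swamee-Jain (Type II): Q = -0.965·√(gD⁵h_f/L)·ln[ε/(3.7D) + √(3.17ν²L/(gD³h_f))]
√(gD⁵h_f/L) = √(9.81·0.267⁵·71.7/2050) = 0.02158
ε/(3.7D) = 4.66×10^-4; √(3.17ν²L/(gD³h_f)) = 9.45×10^-6
Q = -0.965·0.02158·ln(4.751×10^-4) = 0.1593 m³/s
Check: V = 2.85 m/s, Re = 1.77×10^6, f = 0.02269, h_f = 71.9 m ≈ 71.7 m ✓

Q ≈ 0.159 m³/s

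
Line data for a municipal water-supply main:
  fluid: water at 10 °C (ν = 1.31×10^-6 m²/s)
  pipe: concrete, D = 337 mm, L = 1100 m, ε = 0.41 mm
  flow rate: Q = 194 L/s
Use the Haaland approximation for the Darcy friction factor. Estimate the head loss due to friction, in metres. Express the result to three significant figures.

h_f ≈ 16.6 m

V = 4Q/(πD²) = 4·0.194/(π·0.337²) = 2.175 m/s
Re = VD/ν = 2.175·0.337/1.31×10^-6 = 5.60×10^5 → turbulent
ε/D = 0.41/337 = 0.00122
Haaland: f = 0.02106
h_f = f(L/D)V²/(2g) = 0.02106·(1100/0.337)·2.175²/(2·9.81) = 16.57 m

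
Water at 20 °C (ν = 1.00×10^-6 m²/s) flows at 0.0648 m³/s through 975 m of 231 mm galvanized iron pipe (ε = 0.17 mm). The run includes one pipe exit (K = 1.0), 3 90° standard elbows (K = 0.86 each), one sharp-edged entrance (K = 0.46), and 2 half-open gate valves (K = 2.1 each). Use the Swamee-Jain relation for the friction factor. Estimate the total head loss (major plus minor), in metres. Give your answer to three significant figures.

H_L ≈ 11.0 m

V = 4Q/(πD²) = 1.546 m/s; V²/2g = 0.1218 m
Re = 3.57×10^5, ε/D = 7.36×10^-4 → f = 0.01939 (Swamee-Jain)
Major: h_f = f(L/D)·V²/2g = 0.01939·4221·0.1218 = 9.972 m
Minor: ΣK = 8.24; h_m = ΣK·V²/2g = 1.004 m
Total H_L = 9.972 + 1.004 = 10.98 m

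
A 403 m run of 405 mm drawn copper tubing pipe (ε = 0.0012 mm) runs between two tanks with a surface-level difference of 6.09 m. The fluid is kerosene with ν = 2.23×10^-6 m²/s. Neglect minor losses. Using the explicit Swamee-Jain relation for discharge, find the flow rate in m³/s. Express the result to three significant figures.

Q ≈ 0.392 m³/s

Swamee-Jain (Type II): Q = -0.965·√(gD⁵h_f/L)·ln[ε/(3.7D) + √(3.17ν²L/(gD³h_f))]
√(gD⁵h_f/L) = √(9.81·0.405⁵·6.09/403) = 0.04019
ε/(3.7D) = 8.01×10^-7; √(3.17ν²L/(gD³h_f)) = 4.00×10^-5
Q = -0.965·0.04019·ln(4.081×10^-5) = 0.3920 m³/s
Check: V = 3.04 m/s, Re = 5.53×10^5, f = 0.01291, h_f = 6.06 m ≈ 6.09 m ✓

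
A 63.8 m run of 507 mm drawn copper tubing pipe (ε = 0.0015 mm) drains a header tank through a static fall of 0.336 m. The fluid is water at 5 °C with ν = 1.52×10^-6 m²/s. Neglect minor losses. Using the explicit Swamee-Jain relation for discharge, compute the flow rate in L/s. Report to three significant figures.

Swamee-Jain (Type II): Q = -0.965·√(gD⁵h_f/L)·ln[ε/(3.7D) + √(3.17ν²L/(gD³h_f))]
√(gD⁵h_f/L) = √(9.81·0.507⁵·0.336/63.8) = 0.04160
ε/(3.7D) = 8.00×10^-7; √(3.17ν²L/(gD³h_f)) = 3.30×10^-5
Q = -0.965·0.04160·ln(3.378×10^-5) = 0.4133 m³/s
Check: V = 2.05 m/s, Re = 6.83×10^5, f = 0.01245, h_f = 0.335 m ≈ 0.336 m ✓

Q ≈ 413 L/s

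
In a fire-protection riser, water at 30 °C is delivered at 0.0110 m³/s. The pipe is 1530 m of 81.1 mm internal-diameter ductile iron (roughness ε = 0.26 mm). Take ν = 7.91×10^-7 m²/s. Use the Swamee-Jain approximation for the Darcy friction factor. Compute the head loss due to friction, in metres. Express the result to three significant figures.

V = 4Q/(πD²) = 4·0.0110/(π·0.0811²) = 2.129 m/s
Re = VD/ν = 2.129·0.0811/7.91×10^-7 = 2.18×10^5 → turbulent
ε/D = 0.26/81.1 = 0.00321
Swamee-Jain: f = 0.02742
h_f = f(L/D)V²/(2g) = 0.02742·(1530/0.0811)·2.129²/(2·9.81) = 119.6 m

h_f ≈ 120 m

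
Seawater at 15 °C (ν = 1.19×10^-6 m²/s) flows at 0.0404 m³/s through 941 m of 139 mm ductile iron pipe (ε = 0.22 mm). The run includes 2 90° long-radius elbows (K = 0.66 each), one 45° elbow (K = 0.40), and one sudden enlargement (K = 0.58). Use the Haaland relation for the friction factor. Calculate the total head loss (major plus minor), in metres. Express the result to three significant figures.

V = 4Q/(πD²) = 2.662 m/s; V²/2g = 0.3613 m
Re = 3.11×10^5, ε/D = 0.00158 → f = 0.02267 (Haaland)
Major: h_f = f(L/D)·V²/2g = 0.02267·6770·0.3613 = 55.45 m
Minor: ΣK = 2.30; h_m = ΣK·V²/2g = 0.8309 m
Total H_L = 55.45 + 0.8309 = 56.28 m

H_L ≈ 56.3 m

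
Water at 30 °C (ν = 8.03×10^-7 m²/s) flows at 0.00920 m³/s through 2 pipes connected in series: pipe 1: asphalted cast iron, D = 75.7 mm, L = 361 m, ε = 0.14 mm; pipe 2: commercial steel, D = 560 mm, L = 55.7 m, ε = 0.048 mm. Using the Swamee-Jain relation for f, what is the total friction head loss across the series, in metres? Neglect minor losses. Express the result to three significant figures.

H ≈ 24.5 m

Pipe 1: V = 2.044 m/s, Re = 1.93×10^5, ε/D = 0.00185, f = 0.02409, h_1 = f(L/D)V²/2g = 24.46 m
Pipe 2: V = 0.03735 m/s, Re = 2.60×10^4, ε/D = 8.57×10^-5, f = 0.02443, h_2 = f(L/D)V²/2g = 1.728×10^-4 m
Series → Q common, losses add: H = Σh = 24.46 m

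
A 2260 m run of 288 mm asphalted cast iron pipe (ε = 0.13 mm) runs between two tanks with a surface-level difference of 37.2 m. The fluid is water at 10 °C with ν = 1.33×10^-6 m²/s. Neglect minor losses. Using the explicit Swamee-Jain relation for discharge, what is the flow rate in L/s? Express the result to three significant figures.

Q ≈ 151 L/s

Swamee-Jain (Type II): Q = -0.965·√(gD⁵h_f/L)·ln[ε/(3.7D) + √(3.17ν²L/(gD³h_f))]
√(gD⁵h_f/L) = √(9.81·0.288⁵·37.2/2260) = 0.01789
ε/(3.7D) = 1.22×10^-4; √(3.17ν²L/(gD³h_f)) = 3.81×10^-5
Q = -0.965·0.01789·ln(1.601×10^-4) = 0.1509 m³/s
Check: V = 2.32 m/s, Re = 5.01×10^5, f = 0.01746, h_f = 37.5 m ≈ 37.2 m ✓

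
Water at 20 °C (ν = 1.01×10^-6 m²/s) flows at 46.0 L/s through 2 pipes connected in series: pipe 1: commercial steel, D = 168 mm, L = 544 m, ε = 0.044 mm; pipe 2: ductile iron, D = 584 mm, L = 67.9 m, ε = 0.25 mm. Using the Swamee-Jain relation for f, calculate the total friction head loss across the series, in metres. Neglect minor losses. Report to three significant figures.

Pipe 1: V = 2.075 m/s, Re = 3.45×10^5, ε/D = 2.62×10^-4, f = 0.01656, h_1 = f(L/D)V²/2g = 11.77 m
Pipe 2: V = 0.1717 m/s, Re = 9.93×10^4, ε/D = 4.28×10^-4, f = 0.02012, h_2 = f(L/D)V²/2g = 0.003516 m
Series → Q common, losses add: H = Σh = 11.78 m

H ≈ 11.8 m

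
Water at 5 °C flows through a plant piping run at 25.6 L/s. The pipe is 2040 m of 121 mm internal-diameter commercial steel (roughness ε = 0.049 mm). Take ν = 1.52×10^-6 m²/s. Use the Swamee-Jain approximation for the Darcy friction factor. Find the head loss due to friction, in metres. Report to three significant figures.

h_f ≈ 79.4 m

V = 4Q/(πD²) = 4·0.0256/(π·0.121²) = 2.226 m/s
Re = VD/ν = 2.226·0.121/1.52×10^-6 = 1.77×10^5 → turbulent
ε/D = 0.049/121 = 4.05×10^-4
Swamee-Jain: f = 0.01865
h_f = f(L/D)V²/(2g) = 0.01865·(2040/0.121)·2.226²/(2·9.81) = 79.41 m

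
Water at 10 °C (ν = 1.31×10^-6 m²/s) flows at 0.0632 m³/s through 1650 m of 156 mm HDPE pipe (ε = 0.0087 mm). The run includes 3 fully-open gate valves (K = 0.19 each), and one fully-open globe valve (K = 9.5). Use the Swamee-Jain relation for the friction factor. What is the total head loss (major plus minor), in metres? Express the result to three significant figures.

V = 4Q/(πD²) = 3.307 m/s; V²/2g = 0.5573 m
Re = 3.94×10^5, ε/D = 5.58×10^-5 → f = 0.01439 (Swamee-Jain)
Major: h_f = f(L/D)·V²/2g = 0.01439·10577·0.5573 = 84.83 m
Minor: ΣK = 10.1; h_m = ΣK·V²/2g = 5.612 m
Total H_L = 84.83 + 5.612 = 90.44 m

H_L ≈ 90.4 m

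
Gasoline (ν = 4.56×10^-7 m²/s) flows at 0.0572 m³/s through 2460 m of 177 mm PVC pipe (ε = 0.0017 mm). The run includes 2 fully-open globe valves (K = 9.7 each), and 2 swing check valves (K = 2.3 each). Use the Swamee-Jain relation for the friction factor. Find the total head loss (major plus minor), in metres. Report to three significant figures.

H_L ≈ 52.7 m

V = 4Q/(πD²) = 2.325 m/s; V²/2g = 0.2754 m
Re = 9.02×10^5, ε/D = 9.60×10^-6 → f = 0.01203 (Swamee-Jain)
Major: h_f = f(L/D)·V²/2g = 0.01203·13898·0.2754 = 46.06 m
Minor: ΣK = 24.0; h_m = ΣK·V²/2g = 6.610 m
Total H_L = 46.06 + 6.610 = 52.67 m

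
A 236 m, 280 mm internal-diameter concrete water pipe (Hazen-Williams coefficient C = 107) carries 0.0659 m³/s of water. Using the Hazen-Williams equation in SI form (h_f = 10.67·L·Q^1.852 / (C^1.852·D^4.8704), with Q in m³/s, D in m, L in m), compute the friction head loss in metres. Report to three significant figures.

h_f ≈ 1.41 m

h_f = 10.67·236·0.0659^1.852 / (107^1.852·0.280^4.8704) = 1.405 m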